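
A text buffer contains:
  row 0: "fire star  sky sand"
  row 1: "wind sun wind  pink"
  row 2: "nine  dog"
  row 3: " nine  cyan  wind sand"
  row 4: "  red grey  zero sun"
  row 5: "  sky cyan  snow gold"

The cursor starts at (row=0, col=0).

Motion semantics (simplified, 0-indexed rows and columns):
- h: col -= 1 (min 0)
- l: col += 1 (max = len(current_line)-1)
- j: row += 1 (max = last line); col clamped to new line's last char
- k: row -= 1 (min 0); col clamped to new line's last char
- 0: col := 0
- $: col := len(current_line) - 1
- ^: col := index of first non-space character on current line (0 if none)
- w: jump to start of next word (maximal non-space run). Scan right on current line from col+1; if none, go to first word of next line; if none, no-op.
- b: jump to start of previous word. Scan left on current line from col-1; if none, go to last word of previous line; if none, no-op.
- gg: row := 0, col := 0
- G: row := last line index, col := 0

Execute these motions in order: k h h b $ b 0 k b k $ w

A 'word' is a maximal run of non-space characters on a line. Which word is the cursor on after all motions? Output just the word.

Answer: wind

Derivation:
After 1 (k): row=0 col=0 char='f'
After 2 (h): row=0 col=0 char='f'
After 3 (h): row=0 col=0 char='f'
After 4 (b): row=0 col=0 char='f'
After 5 ($): row=0 col=18 char='d'
After 6 (b): row=0 col=15 char='s'
After 7 (0): row=0 col=0 char='f'
After 8 (k): row=0 col=0 char='f'
After 9 (b): row=0 col=0 char='f'
After 10 (k): row=0 col=0 char='f'
After 11 ($): row=0 col=18 char='d'
After 12 (w): row=1 col=0 char='w'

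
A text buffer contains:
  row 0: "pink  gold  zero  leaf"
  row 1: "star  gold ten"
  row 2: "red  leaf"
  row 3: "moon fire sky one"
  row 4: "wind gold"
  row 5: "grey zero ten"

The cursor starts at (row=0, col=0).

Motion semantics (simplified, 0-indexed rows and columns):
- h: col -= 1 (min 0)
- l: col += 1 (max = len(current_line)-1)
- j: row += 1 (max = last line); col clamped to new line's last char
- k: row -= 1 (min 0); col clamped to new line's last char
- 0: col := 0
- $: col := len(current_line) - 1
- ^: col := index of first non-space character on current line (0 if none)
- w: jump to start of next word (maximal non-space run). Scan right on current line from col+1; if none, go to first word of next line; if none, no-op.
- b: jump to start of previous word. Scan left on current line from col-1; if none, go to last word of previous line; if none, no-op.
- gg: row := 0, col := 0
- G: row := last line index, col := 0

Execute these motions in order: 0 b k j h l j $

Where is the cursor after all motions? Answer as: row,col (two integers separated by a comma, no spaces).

After 1 (0): row=0 col=0 char='p'
After 2 (b): row=0 col=0 char='p'
After 3 (k): row=0 col=0 char='p'
After 4 (j): row=1 col=0 char='s'
After 5 (h): row=1 col=0 char='s'
After 6 (l): row=1 col=1 char='t'
After 7 (j): row=2 col=1 char='e'
After 8 ($): row=2 col=8 char='f'

Answer: 2,8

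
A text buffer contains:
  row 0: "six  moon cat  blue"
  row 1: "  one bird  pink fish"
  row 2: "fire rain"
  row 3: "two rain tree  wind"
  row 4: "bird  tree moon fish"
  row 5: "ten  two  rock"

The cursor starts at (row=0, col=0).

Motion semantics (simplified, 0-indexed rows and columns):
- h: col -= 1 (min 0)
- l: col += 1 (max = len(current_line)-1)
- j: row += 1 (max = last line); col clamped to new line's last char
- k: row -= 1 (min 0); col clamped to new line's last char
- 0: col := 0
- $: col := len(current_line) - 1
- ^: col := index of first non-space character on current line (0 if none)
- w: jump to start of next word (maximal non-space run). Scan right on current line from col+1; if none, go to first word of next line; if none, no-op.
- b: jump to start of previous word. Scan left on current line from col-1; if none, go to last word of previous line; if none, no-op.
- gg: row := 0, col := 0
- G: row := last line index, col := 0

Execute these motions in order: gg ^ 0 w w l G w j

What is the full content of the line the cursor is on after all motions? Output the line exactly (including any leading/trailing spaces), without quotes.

After 1 (gg): row=0 col=0 char='s'
After 2 (^): row=0 col=0 char='s'
After 3 (0): row=0 col=0 char='s'
After 4 (w): row=0 col=5 char='m'
After 5 (w): row=0 col=10 char='c'
After 6 (l): row=0 col=11 char='a'
After 7 (G): row=5 col=0 char='t'
After 8 (w): row=5 col=5 char='t'
After 9 (j): row=5 col=5 char='t'

Answer: ten  two  rock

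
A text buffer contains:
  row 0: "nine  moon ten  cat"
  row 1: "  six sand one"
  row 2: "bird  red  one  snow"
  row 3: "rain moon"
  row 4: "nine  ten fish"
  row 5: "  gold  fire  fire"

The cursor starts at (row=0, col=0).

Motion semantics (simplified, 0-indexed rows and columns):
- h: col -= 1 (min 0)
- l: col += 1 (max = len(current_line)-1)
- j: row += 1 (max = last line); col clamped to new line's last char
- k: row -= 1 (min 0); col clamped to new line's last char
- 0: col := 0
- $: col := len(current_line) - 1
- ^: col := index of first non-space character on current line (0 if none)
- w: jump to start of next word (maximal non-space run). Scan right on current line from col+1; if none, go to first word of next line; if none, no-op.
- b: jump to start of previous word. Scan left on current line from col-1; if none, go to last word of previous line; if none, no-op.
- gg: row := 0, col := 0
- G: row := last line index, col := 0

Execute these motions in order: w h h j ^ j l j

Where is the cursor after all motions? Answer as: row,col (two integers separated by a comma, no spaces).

Answer: 3,3

Derivation:
After 1 (w): row=0 col=6 char='m'
After 2 (h): row=0 col=5 char='_'
After 3 (h): row=0 col=4 char='_'
After 4 (j): row=1 col=4 char='x'
After 5 (^): row=1 col=2 char='s'
After 6 (j): row=2 col=2 char='r'
After 7 (l): row=2 col=3 char='d'
After 8 (j): row=3 col=3 char='n'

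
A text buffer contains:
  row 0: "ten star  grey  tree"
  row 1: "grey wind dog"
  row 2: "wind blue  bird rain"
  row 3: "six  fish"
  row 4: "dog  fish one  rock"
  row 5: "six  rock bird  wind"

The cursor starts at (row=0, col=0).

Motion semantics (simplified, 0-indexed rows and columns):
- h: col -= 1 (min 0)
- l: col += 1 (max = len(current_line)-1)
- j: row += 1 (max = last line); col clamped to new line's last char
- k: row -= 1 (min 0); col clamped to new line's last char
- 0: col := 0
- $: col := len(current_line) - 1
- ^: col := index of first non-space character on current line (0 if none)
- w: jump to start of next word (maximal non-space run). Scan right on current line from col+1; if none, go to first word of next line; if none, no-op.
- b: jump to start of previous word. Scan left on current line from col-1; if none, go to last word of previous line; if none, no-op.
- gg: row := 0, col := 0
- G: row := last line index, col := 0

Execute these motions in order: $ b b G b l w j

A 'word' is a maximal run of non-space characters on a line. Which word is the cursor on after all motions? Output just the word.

After 1 ($): row=0 col=19 char='e'
After 2 (b): row=0 col=16 char='t'
After 3 (b): row=0 col=10 char='g'
After 4 (G): row=5 col=0 char='s'
After 5 (b): row=4 col=15 char='r'
After 6 (l): row=4 col=16 char='o'
After 7 (w): row=5 col=0 char='s'
After 8 (j): row=5 col=0 char='s'

Answer: six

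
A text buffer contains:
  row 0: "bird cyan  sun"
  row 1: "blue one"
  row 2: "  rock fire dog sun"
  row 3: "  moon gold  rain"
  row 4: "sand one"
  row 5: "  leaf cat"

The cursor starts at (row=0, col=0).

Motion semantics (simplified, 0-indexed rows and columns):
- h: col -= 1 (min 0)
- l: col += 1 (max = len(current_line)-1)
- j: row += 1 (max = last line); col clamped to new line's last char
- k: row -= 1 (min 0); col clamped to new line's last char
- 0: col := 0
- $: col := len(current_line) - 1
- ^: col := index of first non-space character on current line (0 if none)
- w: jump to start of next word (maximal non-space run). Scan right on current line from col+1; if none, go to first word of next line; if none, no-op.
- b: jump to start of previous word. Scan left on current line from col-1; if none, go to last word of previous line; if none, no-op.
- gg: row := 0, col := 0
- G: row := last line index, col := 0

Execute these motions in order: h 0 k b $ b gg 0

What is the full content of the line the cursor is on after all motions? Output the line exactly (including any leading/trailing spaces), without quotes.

After 1 (h): row=0 col=0 char='b'
After 2 (0): row=0 col=0 char='b'
After 3 (k): row=0 col=0 char='b'
After 4 (b): row=0 col=0 char='b'
After 5 ($): row=0 col=13 char='n'
After 6 (b): row=0 col=11 char='s'
After 7 (gg): row=0 col=0 char='b'
After 8 (0): row=0 col=0 char='b'

Answer: bird cyan  sun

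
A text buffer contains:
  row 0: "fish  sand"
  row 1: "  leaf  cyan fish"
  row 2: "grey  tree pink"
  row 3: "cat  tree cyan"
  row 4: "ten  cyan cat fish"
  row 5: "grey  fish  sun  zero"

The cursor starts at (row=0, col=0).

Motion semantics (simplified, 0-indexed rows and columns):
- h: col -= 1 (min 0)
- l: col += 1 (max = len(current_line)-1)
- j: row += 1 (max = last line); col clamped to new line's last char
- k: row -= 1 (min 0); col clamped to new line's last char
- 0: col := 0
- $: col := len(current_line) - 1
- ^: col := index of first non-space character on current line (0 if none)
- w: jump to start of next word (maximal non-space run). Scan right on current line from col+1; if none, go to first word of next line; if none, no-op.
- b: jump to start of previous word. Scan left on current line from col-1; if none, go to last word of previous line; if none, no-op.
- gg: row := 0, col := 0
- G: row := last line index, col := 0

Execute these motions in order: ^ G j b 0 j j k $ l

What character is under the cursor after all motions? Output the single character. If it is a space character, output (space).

After 1 (^): row=0 col=0 char='f'
After 2 (G): row=5 col=0 char='g'
After 3 (j): row=5 col=0 char='g'
After 4 (b): row=4 col=14 char='f'
After 5 (0): row=4 col=0 char='t'
After 6 (j): row=5 col=0 char='g'
After 7 (j): row=5 col=0 char='g'
After 8 (k): row=4 col=0 char='t'
After 9 ($): row=4 col=17 char='h'
After 10 (l): row=4 col=17 char='h'

Answer: h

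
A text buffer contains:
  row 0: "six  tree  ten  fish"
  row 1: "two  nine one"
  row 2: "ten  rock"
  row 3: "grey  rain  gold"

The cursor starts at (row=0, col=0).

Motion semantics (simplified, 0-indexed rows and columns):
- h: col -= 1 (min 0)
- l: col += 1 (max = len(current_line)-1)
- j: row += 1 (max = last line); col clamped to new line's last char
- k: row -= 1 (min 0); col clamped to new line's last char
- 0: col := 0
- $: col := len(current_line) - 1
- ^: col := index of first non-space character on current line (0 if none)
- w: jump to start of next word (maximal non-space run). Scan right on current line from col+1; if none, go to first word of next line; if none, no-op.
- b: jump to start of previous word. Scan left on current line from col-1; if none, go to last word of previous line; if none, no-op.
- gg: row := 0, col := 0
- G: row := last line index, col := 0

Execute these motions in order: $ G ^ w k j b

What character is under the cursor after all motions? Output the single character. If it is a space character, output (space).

Answer: g

Derivation:
After 1 ($): row=0 col=19 char='h'
After 2 (G): row=3 col=0 char='g'
After 3 (^): row=3 col=0 char='g'
After 4 (w): row=3 col=6 char='r'
After 5 (k): row=2 col=6 char='o'
After 6 (j): row=3 col=6 char='r'
After 7 (b): row=3 col=0 char='g'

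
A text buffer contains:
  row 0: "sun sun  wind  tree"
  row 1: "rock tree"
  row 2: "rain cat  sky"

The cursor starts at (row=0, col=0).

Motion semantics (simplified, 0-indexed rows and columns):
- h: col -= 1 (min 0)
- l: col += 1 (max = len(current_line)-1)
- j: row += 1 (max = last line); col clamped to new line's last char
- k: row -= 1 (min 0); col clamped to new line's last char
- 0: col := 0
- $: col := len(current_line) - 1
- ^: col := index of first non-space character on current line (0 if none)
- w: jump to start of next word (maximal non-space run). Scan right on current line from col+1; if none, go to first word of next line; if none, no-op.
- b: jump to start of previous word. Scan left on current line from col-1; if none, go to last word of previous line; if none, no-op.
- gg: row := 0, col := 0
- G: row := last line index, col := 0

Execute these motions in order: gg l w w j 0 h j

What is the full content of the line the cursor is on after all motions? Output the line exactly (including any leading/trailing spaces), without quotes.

After 1 (gg): row=0 col=0 char='s'
After 2 (l): row=0 col=1 char='u'
After 3 (w): row=0 col=4 char='s'
After 4 (w): row=0 col=9 char='w'
After 5 (j): row=1 col=8 char='e'
After 6 (0): row=1 col=0 char='r'
After 7 (h): row=1 col=0 char='r'
After 8 (j): row=2 col=0 char='r'

Answer: rain cat  sky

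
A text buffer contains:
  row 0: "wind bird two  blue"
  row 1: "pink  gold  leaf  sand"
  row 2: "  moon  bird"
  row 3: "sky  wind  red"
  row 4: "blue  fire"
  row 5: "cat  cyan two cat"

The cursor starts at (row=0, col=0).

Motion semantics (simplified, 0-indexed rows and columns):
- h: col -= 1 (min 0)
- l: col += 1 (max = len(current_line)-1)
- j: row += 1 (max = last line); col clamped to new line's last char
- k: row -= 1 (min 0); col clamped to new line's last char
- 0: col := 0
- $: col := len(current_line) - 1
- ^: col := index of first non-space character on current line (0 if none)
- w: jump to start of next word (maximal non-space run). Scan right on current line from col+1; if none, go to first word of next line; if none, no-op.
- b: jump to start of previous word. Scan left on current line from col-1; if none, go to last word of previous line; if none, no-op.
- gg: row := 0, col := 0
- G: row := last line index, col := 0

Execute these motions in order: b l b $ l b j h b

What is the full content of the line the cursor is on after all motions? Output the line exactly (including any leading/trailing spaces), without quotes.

Answer: pink  gold  leaf  sand

Derivation:
After 1 (b): row=0 col=0 char='w'
After 2 (l): row=0 col=1 char='i'
After 3 (b): row=0 col=0 char='w'
After 4 ($): row=0 col=18 char='e'
After 5 (l): row=0 col=18 char='e'
After 6 (b): row=0 col=15 char='b'
After 7 (j): row=1 col=15 char='f'
After 8 (h): row=1 col=14 char='a'
After 9 (b): row=1 col=12 char='l'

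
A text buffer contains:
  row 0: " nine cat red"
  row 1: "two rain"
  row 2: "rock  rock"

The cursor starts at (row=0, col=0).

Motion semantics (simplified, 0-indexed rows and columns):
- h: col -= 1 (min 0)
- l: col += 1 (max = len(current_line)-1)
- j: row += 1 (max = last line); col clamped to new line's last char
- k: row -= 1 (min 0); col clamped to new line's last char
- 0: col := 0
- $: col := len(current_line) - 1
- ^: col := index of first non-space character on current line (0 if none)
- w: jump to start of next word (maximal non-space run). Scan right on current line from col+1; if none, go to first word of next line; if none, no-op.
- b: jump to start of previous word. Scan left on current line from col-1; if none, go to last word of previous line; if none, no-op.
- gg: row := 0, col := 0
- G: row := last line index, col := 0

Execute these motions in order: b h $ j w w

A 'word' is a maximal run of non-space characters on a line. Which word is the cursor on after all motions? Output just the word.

After 1 (b): row=0 col=0 char='_'
After 2 (h): row=0 col=0 char='_'
After 3 ($): row=0 col=12 char='d'
After 4 (j): row=1 col=7 char='n'
After 5 (w): row=2 col=0 char='r'
After 6 (w): row=2 col=6 char='r'

Answer: rock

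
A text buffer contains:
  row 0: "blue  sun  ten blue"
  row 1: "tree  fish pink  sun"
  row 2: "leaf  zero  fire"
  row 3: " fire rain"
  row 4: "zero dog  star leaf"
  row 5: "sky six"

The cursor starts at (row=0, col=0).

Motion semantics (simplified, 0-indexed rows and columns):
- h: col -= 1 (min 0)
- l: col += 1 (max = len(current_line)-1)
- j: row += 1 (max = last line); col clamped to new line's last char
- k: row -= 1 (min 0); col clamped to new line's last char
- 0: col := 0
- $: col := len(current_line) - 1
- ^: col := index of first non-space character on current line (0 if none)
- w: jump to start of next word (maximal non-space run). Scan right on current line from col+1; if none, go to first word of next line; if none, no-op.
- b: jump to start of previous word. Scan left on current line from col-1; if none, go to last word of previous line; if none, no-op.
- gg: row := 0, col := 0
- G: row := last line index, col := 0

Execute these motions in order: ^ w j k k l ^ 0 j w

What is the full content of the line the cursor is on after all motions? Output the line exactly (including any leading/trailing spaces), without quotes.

After 1 (^): row=0 col=0 char='b'
After 2 (w): row=0 col=6 char='s'
After 3 (j): row=1 col=6 char='f'
After 4 (k): row=0 col=6 char='s'
After 5 (k): row=0 col=6 char='s'
After 6 (l): row=0 col=7 char='u'
After 7 (^): row=0 col=0 char='b'
After 8 (0): row=0 col=0 char='b'
After 9 (j): row=1 col=0 char='t'
After 10 (w): row=1 col=6 char='f'

Answer: tree  fish pink  sun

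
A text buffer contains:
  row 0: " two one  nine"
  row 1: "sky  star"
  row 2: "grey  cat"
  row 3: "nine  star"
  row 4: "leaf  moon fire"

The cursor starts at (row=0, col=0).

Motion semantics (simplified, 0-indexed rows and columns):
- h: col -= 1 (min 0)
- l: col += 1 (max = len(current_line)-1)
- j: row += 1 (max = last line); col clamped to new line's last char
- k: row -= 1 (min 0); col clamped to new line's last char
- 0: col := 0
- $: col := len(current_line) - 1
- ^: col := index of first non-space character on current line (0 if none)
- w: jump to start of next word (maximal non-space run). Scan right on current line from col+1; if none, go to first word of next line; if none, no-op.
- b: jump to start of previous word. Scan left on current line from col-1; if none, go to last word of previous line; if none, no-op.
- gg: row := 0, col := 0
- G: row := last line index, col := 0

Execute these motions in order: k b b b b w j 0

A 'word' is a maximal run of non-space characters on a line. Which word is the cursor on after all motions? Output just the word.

After 1 (k): row=0 col=0 char='_'
After 2 (b): row=0 col=0 char='_'
After 3 (b): row=0 col=0 char='_'
After 4 (b): row=0 col=0 char='_'
After 5 (b): row=0 col=0 char='_'
After 6 (w): row=0 col=1 char='t'
After 7 (j): row=1 col=1 char='k'
After 8 (0): row=1 col=0 char='s'

Answer: sky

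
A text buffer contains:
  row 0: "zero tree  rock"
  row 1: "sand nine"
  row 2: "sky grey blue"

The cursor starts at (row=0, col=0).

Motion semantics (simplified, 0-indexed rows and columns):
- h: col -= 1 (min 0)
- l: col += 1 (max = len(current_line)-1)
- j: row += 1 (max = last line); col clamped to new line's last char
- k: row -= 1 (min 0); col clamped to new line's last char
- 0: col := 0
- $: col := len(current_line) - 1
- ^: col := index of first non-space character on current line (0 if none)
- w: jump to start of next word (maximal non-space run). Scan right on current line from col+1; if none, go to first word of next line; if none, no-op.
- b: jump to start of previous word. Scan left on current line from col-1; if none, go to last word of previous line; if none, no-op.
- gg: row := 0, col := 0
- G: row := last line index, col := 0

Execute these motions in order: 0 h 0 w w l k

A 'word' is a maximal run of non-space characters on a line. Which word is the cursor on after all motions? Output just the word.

After 1 (0): row=0 col=0 char='z'
After 2 (h): row=0 col=0 char='z'
After 3 (0): row=0 col=0 char='z'
After 4 (w): row=0 col=5 char='t'
After 5 (w): row=0 col=11 char='r'
After 6 (l): row=0 col=12 char='o'
After 7 (k): row=0 col=12 char='o'

Answer: rock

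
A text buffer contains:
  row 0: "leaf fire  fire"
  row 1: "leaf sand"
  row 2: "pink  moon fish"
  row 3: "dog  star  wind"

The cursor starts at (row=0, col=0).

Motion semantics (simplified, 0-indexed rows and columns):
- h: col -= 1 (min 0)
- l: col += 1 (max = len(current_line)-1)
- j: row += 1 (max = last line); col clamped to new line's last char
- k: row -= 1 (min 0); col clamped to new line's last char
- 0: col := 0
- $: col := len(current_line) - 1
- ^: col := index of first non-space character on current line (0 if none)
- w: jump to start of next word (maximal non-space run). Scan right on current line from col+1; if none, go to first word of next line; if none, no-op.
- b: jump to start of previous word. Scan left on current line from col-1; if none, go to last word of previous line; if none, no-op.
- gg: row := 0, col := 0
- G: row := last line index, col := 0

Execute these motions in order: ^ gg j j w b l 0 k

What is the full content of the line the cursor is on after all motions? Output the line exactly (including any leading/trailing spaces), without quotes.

Answer: leaf sand

Derivation:
After 1 (^): row=0 col=0 char='l'
After 2 (gg): row=0 col=0 char='l'
After 3 (j): row=1 col=0 char='l'
After 4 (j): row=2 col=0 char='p'
After 5 (w): row=2 col=6 char='m'
After 6 (b): row=2 col=0 char='p'
After 7 (l): row=2 col=1 char='i'
After 8 (0): row=2 col=0 char='p'
After 9 (k): row=1 col=0 char='l'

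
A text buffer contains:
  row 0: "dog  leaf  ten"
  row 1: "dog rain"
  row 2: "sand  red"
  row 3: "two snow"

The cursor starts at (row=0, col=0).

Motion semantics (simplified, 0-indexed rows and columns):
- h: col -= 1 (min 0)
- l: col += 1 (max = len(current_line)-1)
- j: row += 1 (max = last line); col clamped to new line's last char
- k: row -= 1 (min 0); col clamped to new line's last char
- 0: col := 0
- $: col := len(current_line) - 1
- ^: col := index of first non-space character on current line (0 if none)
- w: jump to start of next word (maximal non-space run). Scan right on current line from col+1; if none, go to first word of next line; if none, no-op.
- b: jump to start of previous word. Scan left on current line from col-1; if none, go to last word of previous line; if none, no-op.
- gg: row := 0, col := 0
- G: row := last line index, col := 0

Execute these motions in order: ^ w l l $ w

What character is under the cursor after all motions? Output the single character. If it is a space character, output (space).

After 1 (^): row=0 col=0 char='d'
After 2 (w): row=0 col=5 char='l'
After 3 (l): row=0 col=6 char='e'
After 4 (l): row=0 col=7 char='a'
After 5 ($): row=0 col=13 char='n'
After 6 (w): row=1 col=0 char='d'

Answer: d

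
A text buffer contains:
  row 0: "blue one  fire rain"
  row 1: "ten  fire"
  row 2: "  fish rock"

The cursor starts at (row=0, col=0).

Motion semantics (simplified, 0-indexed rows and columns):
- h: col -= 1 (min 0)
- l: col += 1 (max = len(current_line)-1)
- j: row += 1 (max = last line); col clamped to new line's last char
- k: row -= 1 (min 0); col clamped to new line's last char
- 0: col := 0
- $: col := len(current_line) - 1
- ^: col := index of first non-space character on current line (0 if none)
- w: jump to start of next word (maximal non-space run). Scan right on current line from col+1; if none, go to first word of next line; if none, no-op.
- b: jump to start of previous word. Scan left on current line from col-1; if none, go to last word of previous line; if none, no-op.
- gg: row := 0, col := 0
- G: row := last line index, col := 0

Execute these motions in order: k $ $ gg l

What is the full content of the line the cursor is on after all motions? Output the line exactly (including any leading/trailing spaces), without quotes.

Answer: blue one  fire rain

Derivation:
After 1 (k): row=0 col=0 char='b'
After 2 ($): row=0 col=18 char='n'
After 3 ($): row=0 col=18 char='n'
After 4 (gg): row=0 col=0 char='b'
After 5 (l): row=0 col=1 char='l'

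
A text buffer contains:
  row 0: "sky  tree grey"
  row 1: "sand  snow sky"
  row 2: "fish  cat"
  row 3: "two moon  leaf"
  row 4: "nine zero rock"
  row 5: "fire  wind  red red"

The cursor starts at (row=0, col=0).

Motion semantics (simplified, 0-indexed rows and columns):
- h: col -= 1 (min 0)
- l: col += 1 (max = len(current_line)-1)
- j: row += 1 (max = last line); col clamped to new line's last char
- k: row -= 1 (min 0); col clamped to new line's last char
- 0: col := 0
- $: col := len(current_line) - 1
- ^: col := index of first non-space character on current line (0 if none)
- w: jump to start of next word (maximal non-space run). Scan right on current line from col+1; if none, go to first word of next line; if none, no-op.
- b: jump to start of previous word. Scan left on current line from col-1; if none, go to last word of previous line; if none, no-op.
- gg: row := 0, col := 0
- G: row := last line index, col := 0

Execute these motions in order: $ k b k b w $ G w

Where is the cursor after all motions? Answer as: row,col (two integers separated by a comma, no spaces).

Answer: 5,6

Derivation:
After 1 ($): row=0 col=13 char='y'
After 2 (k): row=0 col=13 char='y'
After 3 (b): row=0 col=10 char='g'
After 4 (k): row=0 col=10 char='g'
After 5 (b): row=0 col=5 char='t'
After 6 (w): row=0 col=10 char='g'
After 7 ($): row=0 col=13 char='y'
After 8 (G): row=5 col=0 char='f'
After 9 (w): row=5 col=6 char='w'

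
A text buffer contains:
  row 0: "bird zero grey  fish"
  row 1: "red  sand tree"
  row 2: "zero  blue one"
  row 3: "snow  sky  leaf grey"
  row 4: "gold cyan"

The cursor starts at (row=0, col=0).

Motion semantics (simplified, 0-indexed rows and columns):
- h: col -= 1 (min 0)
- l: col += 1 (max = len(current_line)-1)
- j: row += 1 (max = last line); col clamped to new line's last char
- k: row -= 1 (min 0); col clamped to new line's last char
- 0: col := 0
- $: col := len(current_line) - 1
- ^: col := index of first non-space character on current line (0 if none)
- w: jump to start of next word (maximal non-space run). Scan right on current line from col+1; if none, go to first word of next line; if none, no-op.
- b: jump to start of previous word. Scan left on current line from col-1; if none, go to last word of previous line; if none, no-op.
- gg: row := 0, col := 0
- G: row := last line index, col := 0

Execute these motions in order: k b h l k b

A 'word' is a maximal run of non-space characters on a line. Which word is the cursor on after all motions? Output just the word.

Answer: bird

Derivation:
After 1 (k): row=0 col=0 char='b'
After 2 (b): row=0 col=0 char='b'
After 3 (h): row=0 col=0 char='b'
After 4 (l): row=0 col=1 char='i'
After 5 (k): row=0 col=1 char='i'
After 6 (b): row=0 col=0 char='b'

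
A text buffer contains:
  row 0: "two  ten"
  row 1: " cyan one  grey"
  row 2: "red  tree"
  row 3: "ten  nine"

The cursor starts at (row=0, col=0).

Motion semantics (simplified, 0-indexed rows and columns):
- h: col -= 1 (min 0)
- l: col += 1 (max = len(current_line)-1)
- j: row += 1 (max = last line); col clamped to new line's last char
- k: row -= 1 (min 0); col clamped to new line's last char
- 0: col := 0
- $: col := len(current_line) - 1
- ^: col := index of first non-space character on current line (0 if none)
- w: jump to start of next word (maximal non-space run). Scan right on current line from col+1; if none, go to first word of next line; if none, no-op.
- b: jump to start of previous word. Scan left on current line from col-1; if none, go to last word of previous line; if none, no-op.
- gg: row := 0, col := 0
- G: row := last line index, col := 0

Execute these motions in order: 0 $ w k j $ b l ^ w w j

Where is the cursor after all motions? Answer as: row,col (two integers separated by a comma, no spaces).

After 1 (0): row=0 col=0 char='t'
After 2 ($): row=0 col=7 char='n'
After 3 (w): row=1 col=1 char='c'
After 4 (k): row=0 col=1 char='w'
After 5 (j): row=1 col=1 char='c'
After 6 ($): row=1 col=14 char='y'
After 7 (b): row=1 col=11 char='g'
After 8 (l): row=1 col=12 char='r'
After 9 (^): row=1 col=1 char='c'
After 10 (w): row=1 col=6 char='o'
After 11 (w): row=1 col=11 char='g'
After 12 (j): row=2 col=8 char='e'

Answer: 2,8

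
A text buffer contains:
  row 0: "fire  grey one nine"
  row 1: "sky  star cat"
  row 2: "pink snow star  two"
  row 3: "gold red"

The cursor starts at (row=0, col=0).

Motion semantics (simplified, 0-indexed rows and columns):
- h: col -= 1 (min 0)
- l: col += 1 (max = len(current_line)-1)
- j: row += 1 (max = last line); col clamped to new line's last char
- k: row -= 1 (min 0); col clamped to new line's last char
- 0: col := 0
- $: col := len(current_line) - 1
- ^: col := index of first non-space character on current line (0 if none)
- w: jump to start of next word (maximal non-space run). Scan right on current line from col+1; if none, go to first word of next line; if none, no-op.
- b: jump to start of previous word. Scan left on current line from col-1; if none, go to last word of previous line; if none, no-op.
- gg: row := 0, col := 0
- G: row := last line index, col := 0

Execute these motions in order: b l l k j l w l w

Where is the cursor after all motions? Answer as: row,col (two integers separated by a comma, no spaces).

Answer: 1,10

Derivation:
After 1 (b): row=0 col=0 char='f'
After 2 (l): row=0 col=1 char='i'
After 3 (l): row=0 col=2 char='r'
After 4 (k): row=0 col=2 char='r'
After 5 (j): row=1 col=2 char='y'
After 6 (l): row=1 col=3 char='_'
After 7 (w): row=1 col=5 char='s'
After 8 (l): row=1 col=6 char='t'
After 9 (w): row=1 col=10 char='c'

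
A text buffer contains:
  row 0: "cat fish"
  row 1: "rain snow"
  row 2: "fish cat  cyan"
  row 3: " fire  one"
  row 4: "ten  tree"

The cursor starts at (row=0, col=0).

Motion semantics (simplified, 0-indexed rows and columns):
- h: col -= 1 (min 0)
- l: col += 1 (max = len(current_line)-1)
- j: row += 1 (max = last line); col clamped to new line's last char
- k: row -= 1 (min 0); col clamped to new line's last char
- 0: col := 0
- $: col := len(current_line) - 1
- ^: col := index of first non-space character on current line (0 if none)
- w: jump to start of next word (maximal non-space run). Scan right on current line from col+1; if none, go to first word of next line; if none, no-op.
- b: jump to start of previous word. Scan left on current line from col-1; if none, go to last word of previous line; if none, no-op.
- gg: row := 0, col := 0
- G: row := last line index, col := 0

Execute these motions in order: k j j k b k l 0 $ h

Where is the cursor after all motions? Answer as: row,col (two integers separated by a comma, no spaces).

Answer: 0,6

Derivation:
After 1 (k): row=0 col=0 char='c'
After 2 (j): row=1 col=0 char='r'
After 3 (j): row=2 col=0 char='f'
After 4 (k): row=1 col=0 char='r'
After 5 (b): row=0 col=4 char='f'
After 6 (k): row=0 col=4 char='f'
After 7 (l): row=0 col=5 char='i'
After 8 (0): row=0 col=0 char='c'
After 9 ($): row=0 col=7 char='h'
After 10 (h): row=0 col=6 char='s'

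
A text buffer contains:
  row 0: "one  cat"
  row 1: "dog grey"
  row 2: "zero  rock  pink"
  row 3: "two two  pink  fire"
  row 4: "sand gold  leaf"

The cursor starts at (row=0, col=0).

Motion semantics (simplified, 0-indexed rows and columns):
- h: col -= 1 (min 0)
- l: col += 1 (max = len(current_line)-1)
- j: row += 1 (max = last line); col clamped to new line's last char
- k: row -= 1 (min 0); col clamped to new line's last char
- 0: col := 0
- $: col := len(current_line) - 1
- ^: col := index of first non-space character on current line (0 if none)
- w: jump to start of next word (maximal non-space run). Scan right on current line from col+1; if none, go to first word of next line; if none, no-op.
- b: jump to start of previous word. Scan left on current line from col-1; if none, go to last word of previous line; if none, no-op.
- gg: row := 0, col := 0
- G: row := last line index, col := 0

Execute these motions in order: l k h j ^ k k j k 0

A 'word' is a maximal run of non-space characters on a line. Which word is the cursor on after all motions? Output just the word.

After 1 (l): row=0 col=1 char='n'
After 2 (k): row=0 col=1 char='n'
After 3 (h): row=0 col=0 char='o'
After 4 (j): row=1 col=0 char='d'
After 5 (^): row=1 col=0 char='d'
After 6 (k): row=0 col=0 char='o'
After 7 (k): row=0 col=0 char='o'
After 8 (j): row=1 col=0 char='d'
After 9 (k): row=0 col=0 char='o'
After 10 (0): row=0 col=0 char='o'

Answer: one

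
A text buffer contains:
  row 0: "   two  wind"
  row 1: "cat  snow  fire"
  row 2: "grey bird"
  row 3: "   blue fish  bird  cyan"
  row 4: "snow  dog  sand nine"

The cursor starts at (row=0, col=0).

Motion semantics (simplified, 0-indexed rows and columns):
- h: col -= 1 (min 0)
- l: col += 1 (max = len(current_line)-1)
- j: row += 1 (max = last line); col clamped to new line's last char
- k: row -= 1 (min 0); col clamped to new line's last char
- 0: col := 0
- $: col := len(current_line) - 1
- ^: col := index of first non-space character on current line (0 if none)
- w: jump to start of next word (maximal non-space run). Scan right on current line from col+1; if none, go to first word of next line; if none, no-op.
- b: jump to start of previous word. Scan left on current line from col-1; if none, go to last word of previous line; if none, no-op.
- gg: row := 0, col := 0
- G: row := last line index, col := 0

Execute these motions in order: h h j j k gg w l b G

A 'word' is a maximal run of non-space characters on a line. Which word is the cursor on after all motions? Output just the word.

Answer: snow

Derivation:
After 1 (h): row=0 col=0 char='_'
After 2 (h): row=0 col=0 char='_'
After 3 (j): row=1 col=0 char='c'
After 4 (j): row=2 col=0 char='g'
After 5 (k): row=1 col=0 char='c'
After 6 (gg): row=0 col=0 char='_'
After 7 (w): row=0 col=3 char='t'
After 8 (l): row=0 col=4 char='w'
After 9 (b): row=0 col=3 char='t'
After 10 (G): row=4 col=0 char='s'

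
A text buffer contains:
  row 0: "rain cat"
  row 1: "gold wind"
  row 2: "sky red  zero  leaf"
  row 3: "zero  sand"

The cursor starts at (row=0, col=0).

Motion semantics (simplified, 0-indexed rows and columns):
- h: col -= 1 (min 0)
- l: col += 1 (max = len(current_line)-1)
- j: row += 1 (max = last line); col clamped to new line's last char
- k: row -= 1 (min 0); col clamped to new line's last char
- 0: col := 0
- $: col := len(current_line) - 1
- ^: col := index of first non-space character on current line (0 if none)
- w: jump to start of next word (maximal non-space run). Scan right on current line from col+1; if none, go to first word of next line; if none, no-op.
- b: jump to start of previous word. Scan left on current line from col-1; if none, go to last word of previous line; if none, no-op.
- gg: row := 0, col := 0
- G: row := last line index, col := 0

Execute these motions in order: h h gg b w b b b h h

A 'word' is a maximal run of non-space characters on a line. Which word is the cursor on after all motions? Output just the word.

Answer: rain

Derivation:
After 1 (h): row=0 col=0 char='r'
After 2 (h): row=0 col=0 char='r'
After 3 (gg): row=0 col=0 char='r'
After 4 (b): row=0 col=0 char='r'
After 5 (w): row=0 col=5 char='c'
After 6 (b): row=0 col=0 char='r'
After 7 (b): row=0 col=0 char='r'
After 8 (b): row=0 col=0 char='r'
After 9 (h): row=0 col=0 char='r'
After 10 (h): row=0 col=0 char='r'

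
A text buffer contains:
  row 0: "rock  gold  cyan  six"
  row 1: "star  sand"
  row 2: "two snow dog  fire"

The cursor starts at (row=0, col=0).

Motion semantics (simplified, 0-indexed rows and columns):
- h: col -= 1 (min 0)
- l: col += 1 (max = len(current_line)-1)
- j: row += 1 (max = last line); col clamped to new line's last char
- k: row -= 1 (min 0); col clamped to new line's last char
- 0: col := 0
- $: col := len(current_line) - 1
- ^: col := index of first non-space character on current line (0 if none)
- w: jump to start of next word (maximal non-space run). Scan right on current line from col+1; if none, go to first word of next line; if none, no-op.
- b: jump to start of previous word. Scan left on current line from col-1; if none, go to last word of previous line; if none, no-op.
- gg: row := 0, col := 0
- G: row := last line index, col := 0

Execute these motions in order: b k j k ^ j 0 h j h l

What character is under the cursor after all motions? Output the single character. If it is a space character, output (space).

Answer: w

Derivation:
After 1 (b): row=0 col=0 char='r'
After 2 (k): row=0 col=0 char='r'
After 3 (j): row=1 col=0 char='s'
After 4 (k): row=0 col=0 char='r'
After 5 (^): row=0 col=0 char='r'
After 6 (j): row=1 col=0 char='s'
After 7 (0): row=1 col=0 char='s'
After 8 (h): row=1 col=0 char='s'
After 9 (j): row=2 col=0 char='t'
After 10 (h): row=2 col=0 char='t'
After 11 (l): row=2 col=1 char='w'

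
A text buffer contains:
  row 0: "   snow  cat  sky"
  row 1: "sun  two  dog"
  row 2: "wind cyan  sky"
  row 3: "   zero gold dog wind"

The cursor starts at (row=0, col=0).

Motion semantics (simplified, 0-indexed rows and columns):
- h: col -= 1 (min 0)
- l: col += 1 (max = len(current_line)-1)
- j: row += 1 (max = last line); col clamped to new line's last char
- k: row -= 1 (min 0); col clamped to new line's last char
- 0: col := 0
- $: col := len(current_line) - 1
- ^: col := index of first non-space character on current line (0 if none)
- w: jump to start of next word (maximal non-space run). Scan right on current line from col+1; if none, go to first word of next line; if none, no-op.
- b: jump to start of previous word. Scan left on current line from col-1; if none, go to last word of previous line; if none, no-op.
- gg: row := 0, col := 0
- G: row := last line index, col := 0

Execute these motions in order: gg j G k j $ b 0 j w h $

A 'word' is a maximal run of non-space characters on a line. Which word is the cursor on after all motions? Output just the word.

Answer: wind

Derivation:
After 1 (gg): row=0 col=0 char='_'
After 2 (j): row=1 col=0 char='s'
After 3 (G): row=3 col=0 char='_'
After 4 (k): row=2 col=0 char='w'
After 5 (j): row=3 col=0 char='_'
After 6 ($): row=3 col=20 char='d'
After 7 (b): row=3 col=17 char='w'
After 8 (0): row=3 col=0 char='_'
After 9 (j): row=3 col=0 char='_'
After 10 (w): row=3 col=3 char='z'
After 11 (h): row=3 col=2 char='_'
After 12 ($): row=3 col=20 char='d'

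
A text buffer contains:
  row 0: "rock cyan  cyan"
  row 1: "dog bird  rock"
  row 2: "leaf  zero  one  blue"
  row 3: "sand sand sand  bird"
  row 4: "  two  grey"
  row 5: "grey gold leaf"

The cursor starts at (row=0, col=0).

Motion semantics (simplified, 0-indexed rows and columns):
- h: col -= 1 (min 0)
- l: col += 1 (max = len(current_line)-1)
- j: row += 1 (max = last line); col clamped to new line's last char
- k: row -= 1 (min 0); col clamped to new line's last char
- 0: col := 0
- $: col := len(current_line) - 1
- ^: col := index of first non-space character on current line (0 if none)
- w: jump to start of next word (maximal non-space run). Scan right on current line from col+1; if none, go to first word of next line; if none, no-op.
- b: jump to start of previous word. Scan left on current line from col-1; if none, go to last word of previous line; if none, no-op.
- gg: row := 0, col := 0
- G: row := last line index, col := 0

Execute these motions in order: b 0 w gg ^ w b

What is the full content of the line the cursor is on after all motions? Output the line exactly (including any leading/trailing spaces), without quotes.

After 1 (b): row=0 col=0 char='r'
After 2 (0): row=0 col=0 char='r'
After 3 (w): row=0 col=5 char='c'
After 4 (gg): row=0 col=0 char='r'
After 5 (^): row=0 col=0 char='r'
After 6 (w): row=0 col=5 char='c'
After 7 (b): row=0 col=0 char='r'

Answer: rock cyan  cyan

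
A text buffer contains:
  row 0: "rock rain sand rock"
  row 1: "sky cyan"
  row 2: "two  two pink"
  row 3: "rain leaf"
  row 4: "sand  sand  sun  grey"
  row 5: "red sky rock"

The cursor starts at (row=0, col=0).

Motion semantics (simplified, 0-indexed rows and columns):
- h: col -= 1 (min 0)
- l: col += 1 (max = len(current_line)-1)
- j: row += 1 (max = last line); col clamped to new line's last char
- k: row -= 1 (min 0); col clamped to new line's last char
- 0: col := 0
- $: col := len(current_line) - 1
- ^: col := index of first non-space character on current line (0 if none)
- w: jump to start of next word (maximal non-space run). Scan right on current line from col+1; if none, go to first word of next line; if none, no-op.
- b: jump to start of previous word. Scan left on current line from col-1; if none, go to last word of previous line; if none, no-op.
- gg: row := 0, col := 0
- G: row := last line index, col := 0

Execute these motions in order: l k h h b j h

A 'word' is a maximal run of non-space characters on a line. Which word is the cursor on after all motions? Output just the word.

After 1 (l): row=0 col=1 char='o'
After 2 (k): row=0 col=1 char='o'
After 3 (h): row=0 col=0 char='r'
After 4 (h): row=0 col=0 char='r'
After 5 (b): row=0 col=0 char='r'
After 6 (j): row=1 col=0 char='s'
After 7 (h): row=1 col=0 char='s'

Answer: sky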